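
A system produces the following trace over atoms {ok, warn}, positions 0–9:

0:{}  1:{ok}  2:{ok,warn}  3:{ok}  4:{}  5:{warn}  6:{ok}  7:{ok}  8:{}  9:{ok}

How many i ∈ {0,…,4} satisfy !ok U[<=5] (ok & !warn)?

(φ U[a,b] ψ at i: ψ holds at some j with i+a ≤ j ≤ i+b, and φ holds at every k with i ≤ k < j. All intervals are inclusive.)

Evaluate at each i in [0,4]:
  i=0: ✓ (rhs at j=1; lhs holds on [0,0])
  i=1: ✓ (rhs at j=1)
  i=2: ✗ (lhs fails at k=2 before rhs at j=3)
  i=3: ✓ (rhs at j=3)
  i=4: ✓ (rhs at j=6; lhs holds on [4,5])
Positions where it holds: {0, 1, 3, 4} → 4.

4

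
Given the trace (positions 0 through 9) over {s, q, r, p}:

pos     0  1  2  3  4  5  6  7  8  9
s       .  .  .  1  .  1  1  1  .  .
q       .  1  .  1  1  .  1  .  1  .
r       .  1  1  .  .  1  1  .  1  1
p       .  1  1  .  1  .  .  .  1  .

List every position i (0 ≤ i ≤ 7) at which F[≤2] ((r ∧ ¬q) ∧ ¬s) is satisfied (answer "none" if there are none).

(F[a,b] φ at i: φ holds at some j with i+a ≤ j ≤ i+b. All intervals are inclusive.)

0, 1, 2, 7

Evaluate at each i in [0,7]:
  i=0: ✓ (witness j=2)
  i=1: ✓ (witness j=2)
  i=2: ✓ (witness j=2)
  i=3: ✗ (none in [3,5])
  i=4: ✗ (none in [4,6])
  i=5: ✗ (none in [5,7])
  i=6: ✗ (none in [6,8])
  i=7: ✓ (witness j=9)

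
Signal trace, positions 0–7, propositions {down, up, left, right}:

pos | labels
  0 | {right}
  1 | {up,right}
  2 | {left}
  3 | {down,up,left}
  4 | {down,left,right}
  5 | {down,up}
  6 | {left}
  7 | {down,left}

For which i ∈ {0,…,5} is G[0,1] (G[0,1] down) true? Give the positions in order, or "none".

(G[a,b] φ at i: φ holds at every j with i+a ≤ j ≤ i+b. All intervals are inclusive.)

Evaluate at each i in [0,5]:
  i=0: ✗ (fails at j=0)
  i=1: ✗ (fails at j=1)
  i=2: ✗ (fails at j=2)
  i=3: ✓ (all of [3,4])
  i=4: ✗ (fails at j=5)
  i=5: ✗ (fails at j=5)

3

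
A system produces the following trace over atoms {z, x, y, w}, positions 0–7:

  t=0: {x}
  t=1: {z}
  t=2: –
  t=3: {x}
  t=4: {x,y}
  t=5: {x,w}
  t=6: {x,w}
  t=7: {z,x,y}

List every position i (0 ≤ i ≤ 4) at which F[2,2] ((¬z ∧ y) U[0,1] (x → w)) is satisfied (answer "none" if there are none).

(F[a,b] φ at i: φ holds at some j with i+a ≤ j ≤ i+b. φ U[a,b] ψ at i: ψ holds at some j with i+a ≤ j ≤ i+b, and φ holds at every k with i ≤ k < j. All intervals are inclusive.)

0, 2, 3, 4

Evaluate at each i in [0,4]:
  i=0: ✓ (witness j=2)
  i=1: ✗ (none in [3,3])
  i=2: ✓ (witness j=4)
  i=3: ✓ (witness j=5)
  i=4: ✓ (witness j=6)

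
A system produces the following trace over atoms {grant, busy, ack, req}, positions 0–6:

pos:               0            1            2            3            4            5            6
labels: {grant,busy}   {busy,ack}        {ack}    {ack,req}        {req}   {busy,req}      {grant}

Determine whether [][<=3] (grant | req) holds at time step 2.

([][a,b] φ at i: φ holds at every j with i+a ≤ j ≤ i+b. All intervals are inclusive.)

Does not hold

Check (grant | req) at every j in [2,5]:
  j=2: false
  j=3: true
  j=4: true
  j=5: true
Fails at j=2 → formula fails.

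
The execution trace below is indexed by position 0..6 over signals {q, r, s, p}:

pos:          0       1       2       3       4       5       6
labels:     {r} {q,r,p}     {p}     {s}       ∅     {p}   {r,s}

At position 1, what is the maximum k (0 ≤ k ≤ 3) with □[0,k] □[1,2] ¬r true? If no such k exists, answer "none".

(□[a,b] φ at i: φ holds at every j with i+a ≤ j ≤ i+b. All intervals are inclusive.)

□[1,2] ¬r must hold from j=1 onward; find where it first fails.
  j=1: holds
  j=2: holds
  j=3: holds
  j=4: fails
Holds on [1,3], so largest k = 2.

2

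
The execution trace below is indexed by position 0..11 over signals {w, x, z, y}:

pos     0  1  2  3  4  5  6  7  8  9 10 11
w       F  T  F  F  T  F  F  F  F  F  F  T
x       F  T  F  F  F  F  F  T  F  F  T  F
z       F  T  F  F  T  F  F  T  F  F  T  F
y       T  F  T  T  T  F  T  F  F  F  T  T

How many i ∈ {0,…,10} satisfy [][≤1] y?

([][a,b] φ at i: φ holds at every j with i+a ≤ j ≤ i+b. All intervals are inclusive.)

Evaluate at each i in [0,10]:
  i=0: ✗ (fails at j=1)
  i=1: ✗ (fails at j=1)
  i=2: ✓ (all of [2,3])
  i=3: ✓ (all of [3,4])
  i=4: ✗ (fails at j=5)
  i=5: ✗ (fails at j=5)
  i=6: ✗ (fails at j=7)
  i=7: ✗ (fails at j=7)
  i=8: ✗ (fails at j=8)
  i=9: ✗ (fails at j=9)
  i=10: ✓ (all of [10,11])
Positions where it holds: {2, 3, 10} → 3.

3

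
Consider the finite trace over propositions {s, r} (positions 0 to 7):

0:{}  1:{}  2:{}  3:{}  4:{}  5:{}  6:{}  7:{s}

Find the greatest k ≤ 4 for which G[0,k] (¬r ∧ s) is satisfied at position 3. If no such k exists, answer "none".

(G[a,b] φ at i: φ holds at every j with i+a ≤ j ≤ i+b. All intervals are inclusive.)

none

(¬r ∧ s) must hold from j=3 onward; find where it first fails.
  j=3: fails → no k works.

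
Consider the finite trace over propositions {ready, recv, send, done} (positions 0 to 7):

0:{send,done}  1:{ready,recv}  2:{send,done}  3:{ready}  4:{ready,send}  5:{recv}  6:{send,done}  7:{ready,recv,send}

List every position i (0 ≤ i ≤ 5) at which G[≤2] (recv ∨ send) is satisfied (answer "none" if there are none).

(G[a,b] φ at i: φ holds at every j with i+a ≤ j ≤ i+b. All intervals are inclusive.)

Evaluate at each i in [0,5]:
  i=0: ✓ (all of [0,2])
  i=1: ✗ (fails at j=3)
  i=2: ✗ (fails at j=3)
  i=3: ✗ (fails at j=3)
  i=4: ✓ (all of [4,6])
  i=5: ✓ (all of [5,7])

0, 4, 5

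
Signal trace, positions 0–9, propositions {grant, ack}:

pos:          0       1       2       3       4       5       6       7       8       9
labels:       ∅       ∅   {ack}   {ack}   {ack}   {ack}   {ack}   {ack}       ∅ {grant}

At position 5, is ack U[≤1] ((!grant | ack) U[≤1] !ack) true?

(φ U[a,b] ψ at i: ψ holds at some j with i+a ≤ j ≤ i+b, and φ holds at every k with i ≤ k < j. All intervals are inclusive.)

Need some j in [5,6] with ((!grant | ack) U[≤1] !ack), and ack at every k in [5,j-1].
  j=5: ((!grant | ack) U[≤1] !ack) — fails.
  j=6: ((!grant | ack) U[≤1] !ack) — fails.
No j in the window works → until fails.

Does not hold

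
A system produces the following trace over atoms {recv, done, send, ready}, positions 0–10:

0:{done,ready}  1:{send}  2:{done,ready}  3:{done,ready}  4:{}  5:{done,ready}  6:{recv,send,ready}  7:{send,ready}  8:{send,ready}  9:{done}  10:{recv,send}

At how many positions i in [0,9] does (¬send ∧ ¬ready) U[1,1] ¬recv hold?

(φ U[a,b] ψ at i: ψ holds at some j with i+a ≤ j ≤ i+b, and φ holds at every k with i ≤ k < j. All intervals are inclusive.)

Evaluate at each i in [0,9]:
  i=0: ✗ (lhs fails at k=0 before rhs at j=1)
  i=1: ✗ (lhs fails at k=1 before rhs at j=2)
  i=2: ✗ (lhs fails at k=2 before rhs at j=3)
  i=3: ✗ (lhs fails at k=3 before rhs at j=4)
  i=4: ✓ (rhs at j=5; lhs holds on [4,4])
  i=5: ✗ (no rhs in [6,6])
  i=6: ✗ (lhs fails at k=6 before rhs at j=7)
  i=7: ✗ (lhs fails at k=7 before rhs at j=8)
  i=8: ✗ (lhs fails at k=8 before rhs at j=9)
  i=9: ✗ (no rhs in [10,10])
Positions where it holds: {4} → 1.

1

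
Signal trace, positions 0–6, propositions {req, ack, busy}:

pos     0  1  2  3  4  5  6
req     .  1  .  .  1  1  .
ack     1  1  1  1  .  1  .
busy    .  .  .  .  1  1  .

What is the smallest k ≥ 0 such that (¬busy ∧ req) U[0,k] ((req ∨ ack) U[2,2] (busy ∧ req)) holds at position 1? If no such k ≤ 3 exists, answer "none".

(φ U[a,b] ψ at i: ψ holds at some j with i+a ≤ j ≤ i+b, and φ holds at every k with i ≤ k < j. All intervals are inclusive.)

1

Need earliest j ≥ 1 with ((req ∨ ack) U[2,2] (busy ∧ req)), and (¬busy ∧ req) at every k in [1,j-1].
  j=1: rhs fails.
  j=2: rhs holds; lhs holds on [1,1]. k = 1.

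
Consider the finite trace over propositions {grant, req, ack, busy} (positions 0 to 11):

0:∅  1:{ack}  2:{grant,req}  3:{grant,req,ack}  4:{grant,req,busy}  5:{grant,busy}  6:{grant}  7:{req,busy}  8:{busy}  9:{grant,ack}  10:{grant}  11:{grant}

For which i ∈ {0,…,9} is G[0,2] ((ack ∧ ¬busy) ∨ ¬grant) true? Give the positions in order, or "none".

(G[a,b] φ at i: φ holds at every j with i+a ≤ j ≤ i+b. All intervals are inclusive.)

Evaluate at each i in [0,9]:
  i=0: ✗ (fails at j=2)
  i=1: ✗ (fails at j=2)
  i=2: ✗ (fails at j=2)
  i=3: ✗ (fails at j=4)
  i=4: ✗ (fails at j=4)
  i=5: ✗ (fails at j=5)
  i=6: ✗ (fails at j=6)
  i=7: ✓ (all of [7,9])
  i=8: ✗ (fails at j=10)
  i=9: ✗ (fails at j=10)

7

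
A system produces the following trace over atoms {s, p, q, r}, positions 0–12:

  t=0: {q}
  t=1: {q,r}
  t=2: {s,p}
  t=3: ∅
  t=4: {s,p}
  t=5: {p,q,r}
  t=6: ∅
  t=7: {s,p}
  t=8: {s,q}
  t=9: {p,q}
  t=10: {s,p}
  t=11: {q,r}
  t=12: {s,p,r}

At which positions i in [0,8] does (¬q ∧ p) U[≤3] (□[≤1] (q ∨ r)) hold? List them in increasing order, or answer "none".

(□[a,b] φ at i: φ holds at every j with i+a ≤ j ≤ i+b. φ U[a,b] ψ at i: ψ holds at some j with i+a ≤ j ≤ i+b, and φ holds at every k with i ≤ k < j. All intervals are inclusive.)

0, 7, 8

Evaluate at each i in [0,8]:
  i=0: ✓ (rhs at j=0)
  i=1: ✗ (no rhs in [1,4])
  i=2: ✗ (no rhs in [2,5])
  i=3: ✗ (no rhs in [3,6])
  i=4: ✗ (no rhs in [4,7])
  i=5: ✗ (lhs fails at k=5 before rhs at j=8)
  i=6: ✗ (lhs fails at k=6 before rhs at j=8)
  i=7: ✓ (rhs at j=8; lhs holds on [7,7])
  i=8: ✓ (rhs at j=8)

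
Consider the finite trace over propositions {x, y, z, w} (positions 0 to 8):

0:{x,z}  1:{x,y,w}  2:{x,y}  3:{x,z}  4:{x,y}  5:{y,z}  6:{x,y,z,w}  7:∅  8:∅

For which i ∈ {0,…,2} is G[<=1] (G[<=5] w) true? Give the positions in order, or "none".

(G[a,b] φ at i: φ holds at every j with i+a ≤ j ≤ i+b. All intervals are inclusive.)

none

Evaluate at each i in [0,2]:
  i=0: ✗ (fails at j=0)
  i=1: ✗ (fails at j=1)
  i=2: ✗ (fails at j=2)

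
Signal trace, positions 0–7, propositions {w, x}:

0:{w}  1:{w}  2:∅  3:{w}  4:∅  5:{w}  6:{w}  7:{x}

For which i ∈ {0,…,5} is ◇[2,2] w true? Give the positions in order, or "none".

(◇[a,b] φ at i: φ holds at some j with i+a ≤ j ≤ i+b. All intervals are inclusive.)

Evaluate at each i in [0,5]:
  i=0: ✗ (none in [2,2])
  i=1: ✓ (witness j=3)
  i=2: ✗ (none in [4,4])
  i=3: ✓ (witness j=5)
  i=4: ✓ (witness j=6)
  i=5: ✗ (none in [7,7])

1, 3, 4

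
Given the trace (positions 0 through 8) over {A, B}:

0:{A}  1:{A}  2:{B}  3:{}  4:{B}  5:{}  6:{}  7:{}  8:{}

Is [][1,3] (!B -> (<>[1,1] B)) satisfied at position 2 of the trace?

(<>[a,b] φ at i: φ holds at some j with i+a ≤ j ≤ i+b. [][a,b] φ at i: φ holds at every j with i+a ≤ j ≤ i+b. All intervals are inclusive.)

False

Check (!B -> (<>[1,1] B)) at every j in [3,5]:
  j=3: antecedent true; consequent holds (witness at 4) → ✓
  j=4: antecedent false → ✓
  j=5: antecedent true; consequent fails (none in [6,6]) → ✗
Fails at j=5 → formula fails.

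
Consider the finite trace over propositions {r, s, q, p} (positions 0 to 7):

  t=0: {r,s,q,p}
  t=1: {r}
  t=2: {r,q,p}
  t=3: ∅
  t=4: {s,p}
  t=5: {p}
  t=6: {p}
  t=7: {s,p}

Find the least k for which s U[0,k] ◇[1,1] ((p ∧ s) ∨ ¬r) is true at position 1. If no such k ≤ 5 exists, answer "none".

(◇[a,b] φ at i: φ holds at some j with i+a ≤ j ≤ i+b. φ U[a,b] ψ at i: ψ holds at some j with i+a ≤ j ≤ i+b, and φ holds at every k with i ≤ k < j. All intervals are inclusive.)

none

Need earliest j ≥ 1 with ◇[1,1] ((p ∧ s) ∨ ¬r), and s at every k in [1,j-1].
  j=1: rhs fails.
  j=2: rhs holds but lhs fails at k=1.
  j=3: rhs holds but lhs fails at k=1.
  j=4: rhs holds but lhs fails at k=1.
  j=5: rhs holds but lhs fails at k=1.
  j=6: rhs holds but lhs fails at k=1.
No witness within the range → none.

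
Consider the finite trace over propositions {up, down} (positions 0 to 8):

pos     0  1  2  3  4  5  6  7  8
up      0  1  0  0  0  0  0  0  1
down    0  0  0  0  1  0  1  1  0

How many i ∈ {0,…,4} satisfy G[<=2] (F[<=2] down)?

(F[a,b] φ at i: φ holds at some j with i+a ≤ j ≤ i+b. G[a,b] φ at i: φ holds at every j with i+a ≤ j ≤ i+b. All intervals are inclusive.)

Evaluate at each i in [0,4]:
  i=0: ✗ (fails at j=0)
  i=1: ✗ (fails at j=1)
  i=2: ✓ (all of [2,4])
  i=3: ✓ (all of [3,5])
  i=4: ✓ (all of [4,6])
Positions where it holds: {2, 3, 4} → 3.

3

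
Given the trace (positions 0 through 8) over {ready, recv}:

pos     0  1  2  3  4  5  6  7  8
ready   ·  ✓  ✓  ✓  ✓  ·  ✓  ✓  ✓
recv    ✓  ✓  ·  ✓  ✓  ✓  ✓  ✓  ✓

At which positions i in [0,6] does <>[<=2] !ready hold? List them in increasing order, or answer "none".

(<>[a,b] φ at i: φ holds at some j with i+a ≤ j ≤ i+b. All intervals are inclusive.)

Evaluate at each i in [0,6]:
  i=0: ✓ (witness j=0)
  i=1: ✗ (none in [1,3])
  i=2: ✗ (none in [2,4])
  i=3: ✓ (witness j=5)
  i=4: ✓ (witness j=5)
  i=5: ✓ (witness j=5)
  i=6: ✗ (none in [6,8])

0, 3, 4, 5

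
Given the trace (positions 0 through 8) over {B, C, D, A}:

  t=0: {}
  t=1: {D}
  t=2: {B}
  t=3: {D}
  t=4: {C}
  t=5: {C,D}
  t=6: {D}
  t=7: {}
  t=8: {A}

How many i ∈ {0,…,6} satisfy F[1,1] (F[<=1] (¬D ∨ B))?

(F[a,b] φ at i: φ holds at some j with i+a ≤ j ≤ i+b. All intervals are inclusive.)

6

Evaluate at each i in [0,6]:
  i=0: ✓ (witness j=1)
  i=1: ✓ (witness j=2)
  i=2: ✓ (witness j=3)
  i=3: ✓ (witness j=4)
  i=4: ✗ (none in [5,5])
  i=5: ✓ (witness j=6)
  i=6: ✓ (witness j=7)
Positions where it holds: {0, 1, 2, 3, 5, 6} → 6.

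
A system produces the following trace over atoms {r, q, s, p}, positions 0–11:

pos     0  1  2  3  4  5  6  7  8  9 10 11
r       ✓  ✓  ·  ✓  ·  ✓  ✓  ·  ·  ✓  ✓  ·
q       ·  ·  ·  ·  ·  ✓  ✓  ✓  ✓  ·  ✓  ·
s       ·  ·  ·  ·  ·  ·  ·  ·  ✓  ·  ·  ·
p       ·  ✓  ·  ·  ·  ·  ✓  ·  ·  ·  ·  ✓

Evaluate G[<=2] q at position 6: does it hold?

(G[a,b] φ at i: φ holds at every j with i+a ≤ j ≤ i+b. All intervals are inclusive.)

Check q at every j in [6,8]:
  j=6: true
  j=7: true
  j=8: true
All positions satisfy it → formula holds.

Yes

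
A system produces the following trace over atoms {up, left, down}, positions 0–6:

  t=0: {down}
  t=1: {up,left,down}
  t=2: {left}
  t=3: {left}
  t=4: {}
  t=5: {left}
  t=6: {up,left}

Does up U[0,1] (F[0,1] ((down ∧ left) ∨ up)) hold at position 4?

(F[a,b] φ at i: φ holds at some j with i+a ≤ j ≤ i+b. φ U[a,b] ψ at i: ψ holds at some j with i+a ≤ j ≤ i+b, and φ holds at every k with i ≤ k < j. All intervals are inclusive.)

Need some j in [4,5] with F[0,1] ((down ∧ left) ∨ up), and up at every k in [4,j-1].
  j=4: F[0,1] ((down ∧ left) ∨ up) — fails (none in [4,5]).
  j=5: F[0,1] ((down ∧ left) ∨ up) holds, but up fails at k=4 → not this j.
No j in the window works → until fails.

Does not hold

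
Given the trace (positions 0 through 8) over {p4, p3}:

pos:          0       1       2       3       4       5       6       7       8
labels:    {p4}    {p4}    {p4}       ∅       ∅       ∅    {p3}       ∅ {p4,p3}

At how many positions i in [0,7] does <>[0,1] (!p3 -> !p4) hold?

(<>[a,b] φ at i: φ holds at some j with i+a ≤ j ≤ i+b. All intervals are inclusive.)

6

Evaluate at each i in [0,7]:
  i=0: ✗ (none in [0,1])
  i=1: ✗ (none in [1,2])
  i=2: ✓ (witness j=3)
  i=3: ✓ (witness j=3)
  i=4: ✓ (witness j=4)
  i=5: ✓ (witness j=5)
  i=6: ✓ (witness j=6)
  i=7: ✓ (witness j=7)
Positions where it holds: {2, 3, 4, 5, 6, 7} → 6.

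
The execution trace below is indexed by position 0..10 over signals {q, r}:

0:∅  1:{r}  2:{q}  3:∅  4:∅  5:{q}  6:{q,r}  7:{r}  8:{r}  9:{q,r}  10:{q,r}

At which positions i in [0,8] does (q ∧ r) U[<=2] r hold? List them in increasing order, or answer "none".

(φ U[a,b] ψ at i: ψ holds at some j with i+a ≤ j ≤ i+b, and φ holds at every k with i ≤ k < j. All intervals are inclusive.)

Evaluate at each i in [0,8]:
  i=0: ✗ (lhs fails at k=0 before rhs at j=1)
  i=1: ✓ (rhs at j=1)
  i=2: ✗ (no rhs in [2,4])
  i=3: ✗ (no rhs in [3,5])
  i=4: ✗ (lhs fails at k=4 before rhs at j=6)
  i=5: ✗ (lhs fails at k=5 before rhs at j=6)
  i=6: ✓ (rhs at j=6)
  i=7: ✓ (rhs at j=7)
  i=8: ✓ (rhs at j=8)

1, 6, 7, 8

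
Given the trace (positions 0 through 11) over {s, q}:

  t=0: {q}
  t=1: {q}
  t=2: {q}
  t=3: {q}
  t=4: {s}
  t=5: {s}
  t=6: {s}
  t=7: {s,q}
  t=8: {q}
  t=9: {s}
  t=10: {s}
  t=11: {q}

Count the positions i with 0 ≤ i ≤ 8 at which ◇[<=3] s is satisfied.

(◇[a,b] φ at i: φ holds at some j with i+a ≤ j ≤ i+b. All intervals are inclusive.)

Evaluate at each i in [0,8]:
  i=0: ✗ (none in [0,3])
  i=1: ✓ (witness j=4)
  i=2: ✓ (witness j=4)
  i=3: ✓ (witness j=4)
  i=4: ✓ (witness j=4)
  i=5: ✓ (witness j=5)
  i=6: ✓ (witness j=6)
  i=7: ✓ (witness j=7)
  i=8: ✓ (witness j=9)
Positions where it holds: {1, 2, 3, 4, 5, 6, 7, 8} → 8.

8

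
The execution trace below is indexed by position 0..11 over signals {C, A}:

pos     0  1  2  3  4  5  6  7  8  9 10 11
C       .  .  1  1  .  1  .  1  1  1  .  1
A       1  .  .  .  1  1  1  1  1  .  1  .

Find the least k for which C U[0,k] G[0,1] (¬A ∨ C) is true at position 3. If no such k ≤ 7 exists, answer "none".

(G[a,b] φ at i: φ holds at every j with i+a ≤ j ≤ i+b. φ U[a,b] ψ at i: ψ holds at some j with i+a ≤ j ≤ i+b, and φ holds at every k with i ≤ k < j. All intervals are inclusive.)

Need earliest j ≥ 3 with G[0,1] (¬A ∨ C), and C at every k in [3,j-1].
  j=3: rhs fails.
  j=4: rhs fails.
  j=5: rhs fails.
  j=6: rhs fails.
  j=7: rhs holds but lhs fails at k=4.
  j=8: rhs holds but lhs fails at k=4.
  j=9: rhs fails.
  j=10: rhs fails.
No witness within the range → none.

none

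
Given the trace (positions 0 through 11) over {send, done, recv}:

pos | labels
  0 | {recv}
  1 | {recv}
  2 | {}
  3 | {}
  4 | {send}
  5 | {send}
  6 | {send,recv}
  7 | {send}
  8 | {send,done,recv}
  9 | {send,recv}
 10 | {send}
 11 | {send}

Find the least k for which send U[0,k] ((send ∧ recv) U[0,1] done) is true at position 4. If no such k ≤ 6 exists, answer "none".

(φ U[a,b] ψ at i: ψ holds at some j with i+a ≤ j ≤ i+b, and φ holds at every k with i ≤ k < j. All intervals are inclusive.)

4

Need earliest j ≥ 4 with ((send ∧ recv) U[0,1] done), and send at every k in [4,j-1].
  j=4: rhs fails.
  j=5: rhs fails.
  j=6: rhs fails.
  j=7: rhs fails.
  j=8: rhs holds; lhs holds on [4,7]. k = 4.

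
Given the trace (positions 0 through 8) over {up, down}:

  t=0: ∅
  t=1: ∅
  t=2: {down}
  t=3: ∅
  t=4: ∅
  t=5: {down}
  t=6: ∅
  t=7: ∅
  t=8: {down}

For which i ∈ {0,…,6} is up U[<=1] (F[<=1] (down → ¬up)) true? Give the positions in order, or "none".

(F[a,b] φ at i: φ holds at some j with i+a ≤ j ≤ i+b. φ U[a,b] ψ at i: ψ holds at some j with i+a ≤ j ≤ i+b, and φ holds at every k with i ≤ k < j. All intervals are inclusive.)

0, 1, 2, 3, 4, 5, 6

Evaluate at each i in [0,6]:
  i=0: ✓ (rhs at j=0)
  i=1: ✓ (rhs at j=1)
  i=2: ✓ (rhs at j=2)
  i=3: ✓ (rhs at j=3)
  i=4: ✓ (rhs at j=4)
  i=5: ✓ (rhs at j=5)
  i=6: ✓ (rhs at j=6)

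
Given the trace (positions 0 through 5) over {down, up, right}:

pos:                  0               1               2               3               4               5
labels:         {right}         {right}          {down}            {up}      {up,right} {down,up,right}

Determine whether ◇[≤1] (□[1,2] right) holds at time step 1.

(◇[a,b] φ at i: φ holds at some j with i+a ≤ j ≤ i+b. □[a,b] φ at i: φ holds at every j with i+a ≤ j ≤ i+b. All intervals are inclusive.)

Check □[1,2] right at each j in [1,2]:
  j=1: fails at 2
  j=2: fails at 3
No position in the window satisfies it → formula fails.

Does not hold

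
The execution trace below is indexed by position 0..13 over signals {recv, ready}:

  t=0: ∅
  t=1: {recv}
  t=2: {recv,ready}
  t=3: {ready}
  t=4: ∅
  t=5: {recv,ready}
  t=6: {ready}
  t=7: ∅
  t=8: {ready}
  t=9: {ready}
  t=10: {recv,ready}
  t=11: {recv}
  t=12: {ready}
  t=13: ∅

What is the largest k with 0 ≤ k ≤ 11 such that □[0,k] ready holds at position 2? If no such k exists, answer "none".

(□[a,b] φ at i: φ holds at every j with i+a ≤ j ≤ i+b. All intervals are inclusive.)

1

ready must hold from j=2 onward; find where it first fails.
  j=2: holds
  j=3: holds
  j=4: fails
Holds on [2,3], so largest k = 1.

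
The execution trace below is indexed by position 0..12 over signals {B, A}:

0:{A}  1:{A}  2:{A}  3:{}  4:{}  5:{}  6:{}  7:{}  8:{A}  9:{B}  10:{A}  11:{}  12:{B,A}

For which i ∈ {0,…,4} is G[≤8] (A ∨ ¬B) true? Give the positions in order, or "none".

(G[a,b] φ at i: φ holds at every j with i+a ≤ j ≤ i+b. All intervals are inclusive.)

Evaluate at each i in [0,4]:
  i=0: ✓ (all of [0,8])
  i=1: ✗ (fails at j=9)
  i=2: ✗ (fails at j=9)
  i=3: ✗ (fails at j=9)
  i=4: ✗ (fails at j=9)

0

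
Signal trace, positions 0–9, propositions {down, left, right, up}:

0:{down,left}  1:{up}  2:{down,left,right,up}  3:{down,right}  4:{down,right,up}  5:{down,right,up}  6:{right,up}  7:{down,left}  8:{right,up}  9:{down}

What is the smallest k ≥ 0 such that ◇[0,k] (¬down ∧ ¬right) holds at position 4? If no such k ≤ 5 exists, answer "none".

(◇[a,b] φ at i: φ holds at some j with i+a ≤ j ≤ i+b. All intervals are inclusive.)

Scan j = 4,5,… for (¬down ∧ ¬right):
  j=4: fails
  j=5: fails
  j=6: fails
  j=7: fails
  j=8: fails
  j=9: fails
No j in [4,9] satisfies it → none.

none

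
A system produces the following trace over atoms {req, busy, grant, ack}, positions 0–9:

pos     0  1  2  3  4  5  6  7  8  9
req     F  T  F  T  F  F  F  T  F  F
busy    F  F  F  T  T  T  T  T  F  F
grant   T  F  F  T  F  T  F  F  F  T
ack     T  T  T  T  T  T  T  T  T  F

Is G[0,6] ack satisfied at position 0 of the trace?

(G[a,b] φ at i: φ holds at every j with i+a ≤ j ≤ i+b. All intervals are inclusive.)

Check ack at every j in [0,6]:
  j=0: true
  j=1: true
  j=2: true
  j=3: true
  j=4: true
  j=5: true
  j=6: true
All positions satisfy it → formula holds.

Holds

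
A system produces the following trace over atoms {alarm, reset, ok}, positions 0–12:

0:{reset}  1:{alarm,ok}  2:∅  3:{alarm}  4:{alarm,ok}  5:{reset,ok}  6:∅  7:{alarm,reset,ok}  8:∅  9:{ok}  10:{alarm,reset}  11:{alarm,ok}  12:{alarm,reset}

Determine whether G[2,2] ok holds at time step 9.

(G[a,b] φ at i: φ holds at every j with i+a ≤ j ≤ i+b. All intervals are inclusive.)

Yes

Check ok at every j in [11,11]:
  j=11: true
All positions satisfy it → formula holds.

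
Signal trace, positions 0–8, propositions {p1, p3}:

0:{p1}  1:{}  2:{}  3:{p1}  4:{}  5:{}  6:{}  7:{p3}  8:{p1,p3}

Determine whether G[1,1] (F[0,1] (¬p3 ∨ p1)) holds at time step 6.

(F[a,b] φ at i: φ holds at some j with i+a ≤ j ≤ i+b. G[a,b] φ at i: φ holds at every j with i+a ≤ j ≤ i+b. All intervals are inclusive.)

True

Check F[0,1] (¬p3 ∨ p1) at every j in [7,7]:
  j=7: holds (witness at 8)
All positions satisfy it → formula holds.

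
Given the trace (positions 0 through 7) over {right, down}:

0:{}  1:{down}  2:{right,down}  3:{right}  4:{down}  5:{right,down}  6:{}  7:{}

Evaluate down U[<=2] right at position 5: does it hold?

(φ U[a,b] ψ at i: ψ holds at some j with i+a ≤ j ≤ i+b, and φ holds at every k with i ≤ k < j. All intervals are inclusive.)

Holds

Need some j in [5,7] with right, and down at every k in [5,j-1].
  j=5: right holds; no prefix to check → satisfied.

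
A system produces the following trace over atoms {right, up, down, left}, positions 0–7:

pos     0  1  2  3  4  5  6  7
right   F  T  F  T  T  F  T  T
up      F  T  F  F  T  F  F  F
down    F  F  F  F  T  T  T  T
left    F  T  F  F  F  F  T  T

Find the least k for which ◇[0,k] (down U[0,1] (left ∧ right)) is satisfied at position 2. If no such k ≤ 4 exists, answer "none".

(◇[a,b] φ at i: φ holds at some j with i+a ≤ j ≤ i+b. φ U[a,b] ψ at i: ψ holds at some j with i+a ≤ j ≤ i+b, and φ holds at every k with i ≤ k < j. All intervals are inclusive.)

Scan j = 2,3,… for (down U[0,1] (left ∧ right)):
  j=2: fails
  j=3: fails
  j=4: fails
  j=5: holds
First hit at j=5, so smallest k = 5-2 = 3.

3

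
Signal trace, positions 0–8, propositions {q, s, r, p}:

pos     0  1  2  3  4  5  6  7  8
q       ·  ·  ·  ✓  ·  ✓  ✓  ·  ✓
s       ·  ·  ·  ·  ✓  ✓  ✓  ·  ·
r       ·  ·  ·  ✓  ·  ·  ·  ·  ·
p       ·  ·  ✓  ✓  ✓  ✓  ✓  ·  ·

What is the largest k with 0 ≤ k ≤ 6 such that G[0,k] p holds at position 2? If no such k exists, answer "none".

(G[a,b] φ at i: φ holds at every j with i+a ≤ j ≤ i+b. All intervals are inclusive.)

p must hold from j=2 onward; find where it first fails.
  j=2: holds
  j=3: holds
  j=4: holds
  j=5: holds
  j=6: holds
  j=7: fails
Holds on [2,6], so largest k = 4.

4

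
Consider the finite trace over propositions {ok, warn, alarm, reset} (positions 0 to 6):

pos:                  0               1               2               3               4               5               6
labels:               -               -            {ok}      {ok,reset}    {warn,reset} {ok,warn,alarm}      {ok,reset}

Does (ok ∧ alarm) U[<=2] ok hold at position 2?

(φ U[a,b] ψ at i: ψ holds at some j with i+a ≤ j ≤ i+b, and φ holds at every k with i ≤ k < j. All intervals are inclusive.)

Need some j in [2,4] with ok, and (ok ∧ alarm) at every k in [2,j-1].
  j=2: ok holds; no prefix to check → satisfied.

Holds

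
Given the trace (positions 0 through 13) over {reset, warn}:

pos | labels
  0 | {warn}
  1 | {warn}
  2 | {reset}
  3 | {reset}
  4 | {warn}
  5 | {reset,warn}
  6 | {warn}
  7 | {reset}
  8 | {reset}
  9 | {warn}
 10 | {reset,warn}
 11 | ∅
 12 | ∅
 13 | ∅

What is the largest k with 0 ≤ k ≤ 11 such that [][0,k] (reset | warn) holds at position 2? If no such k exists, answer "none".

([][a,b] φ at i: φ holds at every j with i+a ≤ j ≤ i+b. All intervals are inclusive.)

8

(reset | warn) must hold from j=2 onward; find where it first fails.
  j=2: holds
  j=3: holds
  j=4: holds
  j=5: holds
  j=6: holds
  j=7: holds
  j=8: holds
  j=9: holds
  j=10: holds
  j=11: fails
Holds on [2,10], so largest k = 8.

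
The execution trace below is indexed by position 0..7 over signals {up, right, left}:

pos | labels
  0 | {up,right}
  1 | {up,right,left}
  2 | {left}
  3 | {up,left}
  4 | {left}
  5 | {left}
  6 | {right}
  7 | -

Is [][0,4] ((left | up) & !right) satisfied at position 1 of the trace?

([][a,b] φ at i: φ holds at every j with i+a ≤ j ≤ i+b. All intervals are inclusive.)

Check ((left | up) & !right) at every j in [1,5]:
  j=1: false
  j=2: true
  j=3: true
  j=4: true
  j=5: true
Fails at j=1 → formula fails.

Does not hold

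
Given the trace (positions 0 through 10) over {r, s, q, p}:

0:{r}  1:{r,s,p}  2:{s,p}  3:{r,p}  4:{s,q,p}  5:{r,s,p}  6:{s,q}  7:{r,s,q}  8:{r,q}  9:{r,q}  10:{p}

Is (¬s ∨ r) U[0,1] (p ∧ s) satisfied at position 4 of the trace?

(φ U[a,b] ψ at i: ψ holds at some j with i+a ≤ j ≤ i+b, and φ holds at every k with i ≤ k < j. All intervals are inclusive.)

Need some j in [4,5] with (p ∧ s), and (¬s ∨ r) at every k in [4,j-1].
  j=4: (p ∧ s) holds; no prefix to check → satisfied.

True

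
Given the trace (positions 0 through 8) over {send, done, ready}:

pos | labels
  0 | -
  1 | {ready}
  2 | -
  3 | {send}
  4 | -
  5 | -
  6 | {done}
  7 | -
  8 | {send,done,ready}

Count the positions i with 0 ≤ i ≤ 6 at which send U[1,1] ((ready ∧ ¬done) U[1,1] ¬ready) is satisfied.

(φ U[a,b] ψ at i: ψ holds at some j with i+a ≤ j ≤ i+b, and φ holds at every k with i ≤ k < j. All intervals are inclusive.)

0

Evaluate at each i in [0,6]:
  i=0: ✗ (lhs fails at k=0 before rhs at j=1)
  i=1: ✗ (no rhs in [2,2])
  i=2: ✗ (no rhs in [3,3])
  i=3: ✗ (no rhs in [4,4])
  i=4: ✗ (no rhs in [5,5])
  i=5: ✗ (no rhs in [6,6])
  i=6: ✗ (no rhs in [7,7])
Positions where it holds: {} → 0.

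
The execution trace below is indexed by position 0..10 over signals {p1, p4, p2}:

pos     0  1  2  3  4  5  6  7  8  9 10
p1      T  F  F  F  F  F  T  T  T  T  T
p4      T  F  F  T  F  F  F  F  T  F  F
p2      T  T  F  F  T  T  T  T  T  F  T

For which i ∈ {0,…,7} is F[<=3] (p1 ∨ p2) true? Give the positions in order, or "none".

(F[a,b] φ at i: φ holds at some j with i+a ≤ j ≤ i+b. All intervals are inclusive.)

Evaluate at each i in [0,7]:
  i=0: ✓ (witness j=0)
  i=1: ✓ (witness j=1)
  i=2: ✓ (witness j=4)
  i=3: ✓ (witness j=4)
  i=4: ✓ (witness j=4)
  i=5: ✓ (witness j=5)
  i=6: ✓ (witness j=6)
  i=7: ✓ (witness j=7)

0, 1, 2, 3, 4, 5, 6, 7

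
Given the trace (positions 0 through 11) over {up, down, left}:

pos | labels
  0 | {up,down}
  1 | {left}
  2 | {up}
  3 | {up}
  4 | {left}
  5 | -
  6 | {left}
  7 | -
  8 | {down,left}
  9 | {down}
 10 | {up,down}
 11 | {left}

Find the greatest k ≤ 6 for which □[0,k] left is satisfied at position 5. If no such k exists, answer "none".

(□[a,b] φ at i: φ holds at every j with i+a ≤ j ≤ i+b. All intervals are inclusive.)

none

left must hold from j=5 onward; find where it first fails.
  j=5: fails → no k works.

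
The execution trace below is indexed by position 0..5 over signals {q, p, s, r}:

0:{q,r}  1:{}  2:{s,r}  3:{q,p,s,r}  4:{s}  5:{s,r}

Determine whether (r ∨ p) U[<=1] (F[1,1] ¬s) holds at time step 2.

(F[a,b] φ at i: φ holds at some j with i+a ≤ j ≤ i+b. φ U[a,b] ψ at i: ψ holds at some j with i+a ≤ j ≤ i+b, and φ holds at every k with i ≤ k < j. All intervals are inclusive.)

Does not hold

Need some j in [2,3] with F[1,1] ¬s, and (r ∨ p) at every k in [2,j-1].
  j=2: F[1,1] ¬s — fails (none in [3,3]).
  j=3: F[1,1] ¬s — fails (none in [4,4]).
No j in the window works → until fails.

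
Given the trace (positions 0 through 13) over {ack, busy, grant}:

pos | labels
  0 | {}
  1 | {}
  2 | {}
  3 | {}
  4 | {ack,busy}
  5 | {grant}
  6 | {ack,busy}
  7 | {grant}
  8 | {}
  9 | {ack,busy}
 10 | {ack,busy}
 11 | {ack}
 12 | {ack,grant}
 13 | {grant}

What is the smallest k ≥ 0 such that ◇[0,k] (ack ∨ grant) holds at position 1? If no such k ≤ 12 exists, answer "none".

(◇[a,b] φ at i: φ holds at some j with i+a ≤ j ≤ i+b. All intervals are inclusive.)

3

Scan j = 1,2,… for (ack ∨ grant):
  j=1: fails
  j=2: fails
  j=3: fails
  j=4: holds
First hit at j=4, so smallest k = 4-1 = 3.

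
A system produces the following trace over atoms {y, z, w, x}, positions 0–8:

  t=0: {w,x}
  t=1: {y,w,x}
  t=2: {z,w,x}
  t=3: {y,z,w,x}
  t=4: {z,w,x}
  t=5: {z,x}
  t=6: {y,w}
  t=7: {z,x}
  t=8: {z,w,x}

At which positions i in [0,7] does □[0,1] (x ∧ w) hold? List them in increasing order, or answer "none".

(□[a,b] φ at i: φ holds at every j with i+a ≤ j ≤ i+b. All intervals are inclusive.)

Evaluate at each i in [0,7]:
  i=0: ✓ (all of [0,1])
  i=1: ✓ (all of [1,2])
  i=2: ✓ (all of [2,3])
  i=3: ✓ (all of [3,4])
  i=4: ✗ (fails at j=5)
  i=5: ✗ (fails at j=5)
  i=6: ✗ (fails at j=6)
  i=7: ✗ (fails at j=7)

0, 1, 2, 3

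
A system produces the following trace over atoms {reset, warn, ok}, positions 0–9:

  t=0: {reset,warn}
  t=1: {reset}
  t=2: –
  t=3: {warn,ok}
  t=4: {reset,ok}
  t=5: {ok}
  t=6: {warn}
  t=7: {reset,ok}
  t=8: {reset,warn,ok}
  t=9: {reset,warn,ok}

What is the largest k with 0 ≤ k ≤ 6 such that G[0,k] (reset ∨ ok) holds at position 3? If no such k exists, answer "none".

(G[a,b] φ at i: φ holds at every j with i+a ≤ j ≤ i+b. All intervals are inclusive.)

2

(reset ∨ ok) must hold from j=3 onward; find where it first fails.
  j=3: holds
  j=4: holds
  j=5: holds
  j=6: fails
Holds on [3,5], so largest k = 2.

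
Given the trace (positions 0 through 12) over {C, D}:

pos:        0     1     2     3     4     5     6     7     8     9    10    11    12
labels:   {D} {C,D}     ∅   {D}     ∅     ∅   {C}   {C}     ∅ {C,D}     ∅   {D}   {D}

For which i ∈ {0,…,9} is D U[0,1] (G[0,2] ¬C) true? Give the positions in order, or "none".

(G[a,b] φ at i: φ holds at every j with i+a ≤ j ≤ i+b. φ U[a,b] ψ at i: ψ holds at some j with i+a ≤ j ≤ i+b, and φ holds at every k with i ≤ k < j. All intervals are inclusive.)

Evaluate at each i in [0,9]:
  i=0: ✗ (no rhs in [0,1])
  i=1: ✓ (rhs at j=2; lhs holds on [1,1])
  i=2: ✓ (rhs at j=2)
  i=3: ✓ (rhs at j=3)
  i=4: ✗ (no rhs in [4,5])
  i=5: ✗ (no rhs in [5,6])
  i=6: ✗ (no rhs in [6,7])
  i=7: ✗ (no rhs in [7,8])
  i=8: ✗ (no rhs in [8,9])
  i=9: ✓ (rhs at j=10; lhs holds on [9,9])

1, 2, 3, 9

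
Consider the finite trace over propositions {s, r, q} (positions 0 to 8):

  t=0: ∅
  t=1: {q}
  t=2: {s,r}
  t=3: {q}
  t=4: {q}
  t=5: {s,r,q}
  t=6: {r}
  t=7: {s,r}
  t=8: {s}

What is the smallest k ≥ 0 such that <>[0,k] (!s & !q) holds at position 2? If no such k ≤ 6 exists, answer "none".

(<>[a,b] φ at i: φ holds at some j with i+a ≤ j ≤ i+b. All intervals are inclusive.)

Scan j = 2,3,… for (!s & !q):
  j=2: fails
  j=3: fails
  j=4: fails
  j=5: fails
  j=6: holds
First hit at j=6, so smallest k = 6-2 = 4.

4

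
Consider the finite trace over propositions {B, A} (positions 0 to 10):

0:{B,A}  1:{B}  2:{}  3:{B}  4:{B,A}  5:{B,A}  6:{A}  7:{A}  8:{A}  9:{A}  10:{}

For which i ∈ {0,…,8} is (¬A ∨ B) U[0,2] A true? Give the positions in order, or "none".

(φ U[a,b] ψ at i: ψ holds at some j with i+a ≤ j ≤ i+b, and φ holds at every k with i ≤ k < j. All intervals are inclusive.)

0, 2, 3, 4, 5, 6, 7, 8

Evaluate at each i in [0,8]:
  i=0: ✓ (rhs at j=0)
  i=1: ✗ (no rhs in [1,3])
  i=2: ✓ (rhs at j=4; lhs holds on [2,3])
  i=3: ✓ (rhs at j=4; lhs holds on [3,3])
  i=4: ✓ (rhs at j=4)
  i=5: ✓ (rhs at j=5)
  i=6: ✓ (rhs at j=6)
  i=7: ✓ (rhs at j=7)
  i=8: ✓ (rhs at j=8)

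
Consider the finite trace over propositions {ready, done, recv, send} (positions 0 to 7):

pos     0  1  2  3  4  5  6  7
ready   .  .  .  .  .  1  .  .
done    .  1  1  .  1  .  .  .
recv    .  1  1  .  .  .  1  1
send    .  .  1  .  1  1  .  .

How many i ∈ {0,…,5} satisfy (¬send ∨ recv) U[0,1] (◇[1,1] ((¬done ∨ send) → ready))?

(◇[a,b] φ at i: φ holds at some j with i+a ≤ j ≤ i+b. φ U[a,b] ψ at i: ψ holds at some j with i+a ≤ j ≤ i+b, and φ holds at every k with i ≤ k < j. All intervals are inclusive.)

3

Evaluate at each i in [0,5]:
  i=0: ✓ (rhs at j=0)
  i=1: ✗ (no rhs in [1,2])
  i=2: ✗ (no rhs in [2,3])
  i=3: ✓ (rhs at j=4; lhs holds on [3,3])
  i=4: ✓ (rhs at j=4)
  i=5: ✗ (no rhs in [5,6])
Positions where it holds: {0, 3, 4} → 3.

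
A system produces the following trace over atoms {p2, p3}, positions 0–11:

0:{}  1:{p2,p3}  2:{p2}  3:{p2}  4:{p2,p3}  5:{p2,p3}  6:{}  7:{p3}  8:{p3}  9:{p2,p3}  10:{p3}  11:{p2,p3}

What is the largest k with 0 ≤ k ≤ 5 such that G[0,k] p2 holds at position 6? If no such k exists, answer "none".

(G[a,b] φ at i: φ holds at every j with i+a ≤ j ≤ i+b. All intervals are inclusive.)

p2 must hold from j=6 onward; find where it first fails.
  j=6: fails → no k works.

none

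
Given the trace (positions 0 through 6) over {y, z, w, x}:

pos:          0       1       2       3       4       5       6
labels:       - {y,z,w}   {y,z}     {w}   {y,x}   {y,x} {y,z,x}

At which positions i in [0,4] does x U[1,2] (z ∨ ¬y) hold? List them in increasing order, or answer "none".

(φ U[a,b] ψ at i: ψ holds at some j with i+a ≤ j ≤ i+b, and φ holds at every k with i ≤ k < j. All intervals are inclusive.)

4

Evaluate at each i in [0,4]:
  i=0: ✗ (lhs fails at k=0 before rhs at j=1)
  i=1: ✗ (lhs fails at k=1 before rhs at j=2)
  i=2: ✗ (lhs fails at k=2 before rhs at j=3)
  i=3: ✗ (no rhs in [4,5])
  i=4: ✓ (rhs at j=6; lhs holds on [4,5])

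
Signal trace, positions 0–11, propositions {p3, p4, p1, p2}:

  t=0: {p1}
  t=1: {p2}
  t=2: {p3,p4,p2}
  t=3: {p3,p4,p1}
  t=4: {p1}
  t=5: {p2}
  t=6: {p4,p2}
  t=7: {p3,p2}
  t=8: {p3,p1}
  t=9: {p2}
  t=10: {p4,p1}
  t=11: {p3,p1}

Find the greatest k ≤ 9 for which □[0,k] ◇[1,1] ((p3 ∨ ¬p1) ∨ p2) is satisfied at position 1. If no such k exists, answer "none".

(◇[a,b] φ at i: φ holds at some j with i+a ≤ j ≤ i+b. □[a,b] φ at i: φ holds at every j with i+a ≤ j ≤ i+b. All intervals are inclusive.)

1

◇[1,1] ((p3 ∨ ¬p1) ∨ p2) must hold from j=1 onward; find where it first fails.
  j=1: holds
  j=2: holds
  j=3: fails
Holds on [1,2], so largest k = 1.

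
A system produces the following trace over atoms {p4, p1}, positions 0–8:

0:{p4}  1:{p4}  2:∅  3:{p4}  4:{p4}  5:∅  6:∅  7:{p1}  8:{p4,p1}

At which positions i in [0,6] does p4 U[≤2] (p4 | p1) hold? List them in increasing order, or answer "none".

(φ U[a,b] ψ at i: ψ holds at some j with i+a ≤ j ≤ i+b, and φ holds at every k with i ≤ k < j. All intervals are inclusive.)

Evaluate at each i in [0,6]:
  i=0: ✓ (rhs at j=0)
  i=1: ✓ (rhs at j=1)
  i=2: ✗ (lhs fails at k=2 before rhs at j=3)
  i=3: ✓ (rhs at j=3)
  i=4: ✓ (rhs at j=4)
  i=5: ✗ (lhs fails at k=5 before rhs at j=7)
  i=6: ✗ (lhs fails at k=6 before rhs at j=7)

0, 1, 3, 4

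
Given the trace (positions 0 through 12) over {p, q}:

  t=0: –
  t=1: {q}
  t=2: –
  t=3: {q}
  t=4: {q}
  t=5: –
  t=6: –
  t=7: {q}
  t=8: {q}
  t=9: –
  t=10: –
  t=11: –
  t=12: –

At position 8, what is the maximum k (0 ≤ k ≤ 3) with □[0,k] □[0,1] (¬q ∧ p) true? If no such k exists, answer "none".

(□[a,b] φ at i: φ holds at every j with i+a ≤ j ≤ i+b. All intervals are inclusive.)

none

□[0,1] (¬q ∧ p) must hold from j=8 onward; find where it first fails.
  j=8: fails → no k works.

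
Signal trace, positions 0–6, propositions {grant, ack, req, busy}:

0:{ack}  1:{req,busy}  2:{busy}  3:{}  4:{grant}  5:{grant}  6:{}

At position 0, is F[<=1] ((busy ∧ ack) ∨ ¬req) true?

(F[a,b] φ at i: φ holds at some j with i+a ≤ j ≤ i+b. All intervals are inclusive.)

Yes

Check ((busy ∧ ack) ∨ ¬req) at each j in [0,1]:
  j=0: true
  j=1: false
Found at j=0 → formula holds.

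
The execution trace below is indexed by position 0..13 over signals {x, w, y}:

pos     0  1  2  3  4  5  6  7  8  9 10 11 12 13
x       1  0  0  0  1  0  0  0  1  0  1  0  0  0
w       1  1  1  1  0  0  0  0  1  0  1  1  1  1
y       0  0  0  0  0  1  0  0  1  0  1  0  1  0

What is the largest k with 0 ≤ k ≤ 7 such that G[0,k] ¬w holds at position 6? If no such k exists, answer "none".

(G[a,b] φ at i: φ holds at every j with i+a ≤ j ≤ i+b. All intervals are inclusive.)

1

¬w must hold from j=6 onward; find where it first fails.
  j=6: holds
  j=7: holds
  j=8: fails
Holds on [6,7], so largest k = 1.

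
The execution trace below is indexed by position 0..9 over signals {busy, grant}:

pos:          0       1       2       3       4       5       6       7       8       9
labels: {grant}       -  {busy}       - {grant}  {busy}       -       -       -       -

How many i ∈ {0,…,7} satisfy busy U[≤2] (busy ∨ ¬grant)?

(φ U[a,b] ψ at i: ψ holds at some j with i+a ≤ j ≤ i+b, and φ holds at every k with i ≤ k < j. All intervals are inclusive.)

Evaluate at each i in [0,7]:
  i=0: ✗ (lhs fails at k=0 before rhs at j=1)
  i=1: ✓ (rhs at j=1)
  i=2: ✓ (rhs at j=2)
  i=3: ✓ (rhs at j=3)
  i=4: ✗ (lhs fails at k=4 before rhs at j=5)
  i=5: ✓ (rhs at j=5)
  i=6: ✓ (rhs at j=6)
  i=7: ✓ (rhs at j=7)
Positions where it holds: {1, 2, 3, 5, 6, 7} → 6.

6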